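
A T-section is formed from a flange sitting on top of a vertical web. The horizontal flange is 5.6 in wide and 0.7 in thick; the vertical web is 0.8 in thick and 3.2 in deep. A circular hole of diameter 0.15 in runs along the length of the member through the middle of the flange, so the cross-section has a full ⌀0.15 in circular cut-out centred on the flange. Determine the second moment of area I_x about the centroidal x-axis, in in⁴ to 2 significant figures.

Break the section into simple shapes (no overlaps), measuring from the bottom-left corner of the bounding box.
Flange: 5.6 × 0.7, A = 3.92 in², y = 3.55 in, Ī = 0.1601 in⁴.
Web: 0.8 × 3.2, A = 2.56 in², y = 1.6 in, Ī = 2.185 in⁴.
Hole (subtracted): ⌀0.15, A = 0.01767 in², y = 3.55 in, Ī = 0.00002485 in⁴.
Centroid: ȳ = ΣA·y / ΣA = 2.778 in.
Transfer each piece to the centroidal x-axis using Ī + A·d² with d = y − 2.778:
  flange: d = 0.7725 in → contributes +2.499 in⁴
  web: d = -1.178 in → contributes +5.734 in⁴
  hole: d = 0.7725 in → contributes −0.01057 in⁴
Total I = 8.223 in⁴.

I_x ≈ 8.2 in⁴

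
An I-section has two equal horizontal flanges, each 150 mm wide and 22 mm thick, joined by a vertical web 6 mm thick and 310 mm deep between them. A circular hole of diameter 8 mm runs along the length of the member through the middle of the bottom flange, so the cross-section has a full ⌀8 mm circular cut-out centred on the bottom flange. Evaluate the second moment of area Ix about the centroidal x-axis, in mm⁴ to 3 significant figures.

Decompose the section into non-overlapping parts with the origin at the bottom-left of its bounding rectangle.
Bottom flange: 150 × 22, A = 3 300 mm², y = 11 mm, Ī = 133 100 mm⁴.
Web: 6 × 310, A = 1 860 mm², y = 177 mm, Ī = 14 895 500 mm⁴.
Top flange: 150 × 22, A = 3 300 mm², y = 343 mm, Ī = 133 100 mm⁴.
Hole (subtracted): ⌀8, A = 50.265 mm², y = 11 mm, Ī = 201.06 mm⁴.
Centroid: ȳ = ΣA·y / ΣA = 177.99 mm.
Transfer each piece to the centroidal x-axis using Ī + A·d² with d = y − 177.99:
  bottom flange: d = -166.99 mm → contributes +92 158 194 mm⁴
  web: d = -0.99219 mm → contributes +14 897 331 mm⁴
  top flange: d = 165.01 mm → contributes +89 984 103 mm⁴
  hole: d = -166.99 mm → contributes −1 401 924 mm⁴
Total I = 195 637 704 mm⁴.

Ix ≈ 1.96 × 10⁸ mm⁴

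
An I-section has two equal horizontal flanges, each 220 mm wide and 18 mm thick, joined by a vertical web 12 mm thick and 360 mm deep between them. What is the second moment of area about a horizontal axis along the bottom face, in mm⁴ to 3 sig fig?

I_base ≈ 8.10 × 10⁸ mm⁴

Decompose the section into non-overlapping parts with the origin at the bottom-left of its bounding rectangle.
Bottom flange: 220 × 18, A = 3 960 mm², y = 9 mm, Ī = 106 920 mm⁴.
Web: 12 × 360, A = 4 320 mm², y = 198 mm, Ī = 46 656 000 mm⁴.
Top flange: 220 × 18, A = 3 960 mm², y = 387 mm, Ī = 106 920 mm⁴.
Transfer each piece to the bottom edge using Ī + A·d² with d = y − 0:
  bottom flange: d = 9 mm → contributes +427 680 mm⁴
  web: d = 198 mm → contributes +216 017 280 mm⁴
  top flange: d = 387 mm → contributes +593 192 160 mm⁴
Total I = 809 637 120 mm⁴.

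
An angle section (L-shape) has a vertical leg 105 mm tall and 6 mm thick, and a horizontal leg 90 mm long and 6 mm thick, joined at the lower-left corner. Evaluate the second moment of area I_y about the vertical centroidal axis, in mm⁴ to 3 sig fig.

Split into non-overlapping primitives; take the origin at the lower-left of the bounding box.
Vertical leg: 6 × 105, A = 630 mm², x = 3 mm, Ī = 1 890 mm⁴.
Horizontal leg (remainder): 84 × 6, A = 504 mm², x = 48 mm, Ī = 296 352 mm⁴.
Centroid: x̄ = ΣA·x / ΣA = 23 mm.
Transfer each piece to the vertical centroidal axis using Ī + A·d² with d = x − 23:
  vertical leg: d = -20 mm → contributes +253 890 mm⁴
  horizontal leg (remainder): d = 25 mm → contributes +611 352 mm⁴
Total I = 865 242 mm⁴.

I_y ≈ 8.65 × 10⁵ mm⁴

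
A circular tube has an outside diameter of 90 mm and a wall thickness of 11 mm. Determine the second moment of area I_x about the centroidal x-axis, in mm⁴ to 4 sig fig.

I_x ≈ 2.171 × 10⁶ mm⁴

Split into non-overlapping primitives; take the origin at the lower-left of the bounding box.
Outer circle: ⌀90, A = 6361.73 mm², y = 45 mm, Ī = 3 220 623 mm⁴.
Bore (subtracted): ⌀68, A = 3631.68 mm², y = 45 mm, Ī = 1 049 556 mm⁴.
By symmetry the centroid is at mid-height, ȳ = 45 mm.
All pieces are centred on the centroidal x-axis, so I = ΣĪ (holes subtracted) = 2 171 068 mm⁴.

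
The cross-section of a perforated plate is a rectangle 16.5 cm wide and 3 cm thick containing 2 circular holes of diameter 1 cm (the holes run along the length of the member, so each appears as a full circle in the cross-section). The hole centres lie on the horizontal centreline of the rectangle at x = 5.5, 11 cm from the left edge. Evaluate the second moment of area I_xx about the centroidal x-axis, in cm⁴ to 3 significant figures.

Split into non-overlapping primitives; take the origin at the lower-left of the bounding box.
Plate: 16.5 × 3, A = 49.5 cm², y = 1.5 cm, Ī = 37.125 cm⁴.
Hole 1 (subtracted): ⌀1, A = 0.7854 cm², y = 1.5 cm, Ī = 0.049087 cm⁴.
Hole 2 (subtracted): ⌀1, A = 0.7854 cm², y = 1.5 cm, Ī = 0.049087 cm⁴.
By symmetry the centroid is at mid-height, ȳ = 1.5 cm.
All pieces are centred on the centroidal x-axis, so I = ΣĪ (holes subtracted) = 37.027 cm⁴.

I_xx ≈ 37.0 cm⁴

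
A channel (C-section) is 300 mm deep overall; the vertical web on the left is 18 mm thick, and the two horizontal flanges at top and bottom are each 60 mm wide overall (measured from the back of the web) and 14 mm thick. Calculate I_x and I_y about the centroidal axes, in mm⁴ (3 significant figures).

Decompose the section into non-overlapping parts with the origin at the bottom-left of its bounding rectangle.
Web: 18 × 300, A = 5 400 mm², y = 150 mm, Ī = 40 500 000 mm⁴.
Top flange (beyond web): 42 × 14, A = 588 mm², y = 293 mm, Ī = 9 604 mm⁴.
Bottom flange (beyond web): 42 × 14, A = 588 mm², y = 7 mm, Ī = 9 604 mm⁴.
By symmetry the centroid is at mid-height, ȳ = 150 mm.
Transfer each piece to the centroidal x-axis using Ī + A·d² with d = y − 150:
  web: d = 0 mm → contributes +40 500 000 mm⁴
  top flange (beyond web): d = 143 mm → contributes +12 033 616 mm⁴
  bottom flange (beyond web): d = -143 mm → contributes +12 033 616 mm⁴
Total I = 64 567 232 mm⁴.
For the y-axis: x̄ = 14.365 mm.
Repeating about the centroidal y-axis gives I_y = 1 187 796 mm⁴.

I_x ≈ 6.46 × 10⁷ mm⁴, I_y ≈ 1.19 × 10⁶ mm⁴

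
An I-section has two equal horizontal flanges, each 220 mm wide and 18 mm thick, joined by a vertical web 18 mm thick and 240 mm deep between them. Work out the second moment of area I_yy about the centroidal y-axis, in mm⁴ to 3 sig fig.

Split into non-overlapping primitives; take the origin at the lower-left of the bounding box.
Bottom flange: 220 × 18, A = 3 960 mm², x = 110 mm, Ī = 15 972 000 mm⁴.
Web: 18 × 240, A = 4 320 mm², x = 110 mm, Ī = 116 640 mm⁴.
Top flange: 220 × 18, A = 3 960 mm², x = 110 mm, Ī = 15 972 000 mm⁴.
By symmetry the centroid is at mid-width, x̄ = 110 mm.
All pieces are centred on the centroidal y-axis, so I = ΣĪ = 32 060 640 mm⁴.

I_yy ≈ 3.21 × 10⁷ mm⁴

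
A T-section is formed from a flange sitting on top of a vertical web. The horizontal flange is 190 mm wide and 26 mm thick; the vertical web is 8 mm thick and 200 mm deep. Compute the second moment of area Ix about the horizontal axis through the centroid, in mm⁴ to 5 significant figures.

Ix ≈ 2.1044 × 10⁷ mm⁴

Split into non-overlapping primitives; take the origin at the lower-left of the bounding box.
Flange: 190 × 26, A = 4 940 mm², y = 213 mm, Ī = 278286.7 mm⁴.
Web: 8 × 200, A = 1 600 mm², y = 100 mm, Ī = 5 333 333 mm⁴.
Centroid: ȳ = ΣA·y / ΣA = 185.3547 mm.
Transfer each piece to the horizontal axis through the centroid using Ī + A·d² with d = y − 185.3547:
  flange: d = 27.64526 mm → contributes +4 053 733 mm⁴
  web: d = -85.35474 mm → contributes +16 990 024 mm⁴
Total I = 21 043 757 mm⁴.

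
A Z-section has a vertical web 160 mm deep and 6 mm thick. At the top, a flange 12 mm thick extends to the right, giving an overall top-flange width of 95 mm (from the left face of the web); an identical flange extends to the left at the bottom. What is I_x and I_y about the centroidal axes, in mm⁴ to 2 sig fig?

Treat the section as a set of non-overlapping primitives; coordinates are from the bounding-box lower-left.
Web: 6 × 160, A = 960 mm², y = 80 mm, Ī = 2 048 000 mm⁴.
Top flange (beyond web): 89 × 12, A = 1 068 mm², y = 154 mm, Ī = 12 816 mm⁴.
Bottom flange (beyond web): 89 × 12, A = 1 068 mm², y = 6 mm, Ī = 12 816 mm⁴.
Centroid: ȳ = ΣA·y / ΣA = 80 mm.
Transfer each piece to the centroidal x-axis using Ī + A·d² with d = y − 80:
  web: d = 0 mm → contributes +2 048 000 mm⁴
  top flange (beyond web): d = 74 mm → contributes +5 861 184 mm⁴
  bottom flange (beyond web): d = -74 mm → contributes +5 861 184 mm⁴
Total I = 13 770 368 mm⁴.
For the y-axis: x̄ = 92 mm.
Repeating about the centroidal y-axis gives I_y = 6 232 168 mm⁴.

I_x ≈ 1.4 × 10⁷ mm⁴, I_y ≈ 6.2 × 10⁶ mm⁴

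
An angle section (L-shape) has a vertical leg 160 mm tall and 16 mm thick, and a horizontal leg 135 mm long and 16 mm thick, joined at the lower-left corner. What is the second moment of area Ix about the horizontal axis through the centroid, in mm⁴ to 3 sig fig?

Break the section into simple shapes (no overlaps), measuring from the bottom-left corner of the bounding box.
Vertical leg: 16 × 160, A = 2 560 mm², y = 80 mm, Ī = 5 461 333 mm⁴.
Horizontal leg (remainder): 119 × 16, A = 1 904 mm², y = 8 mm, Ī = 40 619 mm⁴.
Centroid: ȳ = ΣA·y / ΣA = 49.29 mm.
Transfer each piece to the horizontal axis through the centroid using Ī + A·d² with d = y − 49.29:
  vertical leg: d = 30.71 mm → contributes +7 875 629 mm⁴
  horizontal leg (remainder): d = -41.29 mm → contributes +3 286 731 mm⁴
Total I = 11 162 360 mm⁴.

Ix ≈ 1.12 × 10⁷ mm⁴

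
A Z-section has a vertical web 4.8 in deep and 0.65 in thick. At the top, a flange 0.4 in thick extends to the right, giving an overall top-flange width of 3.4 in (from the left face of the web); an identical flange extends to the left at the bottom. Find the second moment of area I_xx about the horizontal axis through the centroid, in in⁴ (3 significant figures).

I_xx ≈ 16.7 in⁴

Break the section into simple shapes (no overlaps), measuring from the bottom-left corner of the bounding box.
Web: 0.65 × 4.8, A = 3.12 in², y = 2.4 in, Ī = 5.9904 in⁴.
Top flange (beyond web): 2.75 × 0.4, A = 1.1 in², y = 4.6 in, Ī = 0.014667 in⁴.
Bottom flange (beyond web): 2.75 × 0.4, A = 1.1 in², y = 0.2 in, Ī = 0.014667 in⁴.
Centroid: ȳ = ΣA·y / ΣA = 2.4 in.
Transfer each piece to the horizontal axis through the centroid using Ī + A·d² with d = y − 2.4:
  web: d = 0 in → contributes +5.9904 in⁴
  top flange (beyond web): d = 2.2 in → contributes +5.3387 in⁴
  bottom flange (beyond web): d = -2.2 in → contributes +5.3387 in⁴
Total I = 16.668 in⁴.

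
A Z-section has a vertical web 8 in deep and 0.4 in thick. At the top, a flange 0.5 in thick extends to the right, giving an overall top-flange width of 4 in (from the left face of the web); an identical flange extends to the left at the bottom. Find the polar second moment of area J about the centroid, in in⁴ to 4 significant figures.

J ≈ 86.10 in⁴

Split into non-overlapping primitives; take the origin at the lower-left of the bounding box.
Web: 0.4 × 8, A = 3.2 in², y = 4 in, Ī = 17.0667 in⁴.
Top flange (beyond web): 3.6 × 0.5, A = 1.8 in², y = 7.75 in, Ī = 0.0375 in⁴.
Bottom flange (beyond web): 3.6 × 0.5, A = 1.8 in², y = 0.25 in, Ī = 0.0375 in⁴.
Centroid: ȳ = ΣA·y / ΣA = 4 in.
Transfer each piece to the centroidal x-axis using Ī + A·d² with d = y − 4:
  web: d = 0 in → contributes +17.0667 in⁴
  top flange (beyond web): d = 3.75 in → contributes +25.35 in⁴
  bottom flange (beyond web): d = -3.75 in → contributes +25.35 in⁴
Total I = 67.7667 in⁴.
For the y-axis: x̄ = 3.8 in.
Repeating about the centroidal y-axis gives I_y = 18.3307 in⁴.
Polar second moment: J = I_x + I_y = 86.0973 in⁴.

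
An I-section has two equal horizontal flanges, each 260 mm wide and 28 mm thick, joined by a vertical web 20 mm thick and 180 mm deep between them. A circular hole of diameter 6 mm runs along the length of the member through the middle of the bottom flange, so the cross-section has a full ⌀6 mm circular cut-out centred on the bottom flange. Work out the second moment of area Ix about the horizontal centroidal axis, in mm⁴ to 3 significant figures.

Ix ≈ 1.68 × 10⁸ mm⁴

Decompose the section into non-overlapping parts with the origin at the bottom-left of its bounding rectangle.
Bottom flange: 260 × 28, A = 7 280 mm², y = 14 mm, Ī = 475 627 mm⁴.
Web: 20 × 180, A = 3 600 mm², y = 118 mm, Ī = 9 720 000 mm⁴.
Top flange: 260 × 28, A = 7 280 mm², y = 222 mm, Ī = 475 627 mm⁴.
Hole (subtracted): ⌀6, A = 28.274 mm², y = 14 mm, Ī = 63.617 mm⁴.
Centroid: ȳ = ΣA·y / ΣA = 118.16 mm.
Transfer each piece to the horizontal centroidal axis using Ī + A·d² with d = y − 118.16:
  bottom flange: d = -104.16 mm → contributes +79 461 872 mm⁴
  web: d = -0.16218 mm → contributes +9 720 095 mm⁴
  top flange: d = 103.84 mm → contributes +78 970 725 mm⁴
  hole: d = -104.16 mm → contributes −306 833 mm⁴
Total I = 167 845 858 mm⁴.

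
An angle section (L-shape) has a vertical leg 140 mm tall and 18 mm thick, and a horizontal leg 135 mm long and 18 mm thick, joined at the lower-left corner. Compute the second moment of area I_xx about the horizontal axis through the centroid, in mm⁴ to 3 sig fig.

Decompose the section into non-overlapping parts with the origin at the bottom-left of its bounding rectangle.
Vertical leg: 18 × 140, A = 2 520 mm², y = 70 mm, Ī = 4 116 000 mm⁴.
Horizontal leg (remainder): 117 × 18, A = 2 106 mm², y = 9 mm, Ī = 56 862 mm⁴.
Centroid: ȳ = ΣA·y / ΣA = 42.23 mm.
Transfer each piece to the horizontal axis through the centroid using Ī + A·d² with d = y − 42.23:
  vertical leg: d = 27.77 mm → contributes +6 059 416 mm⁴
  horizontal leg (remainder): d = -33.23 mm → contributes +2 382 317 mm⁴
Total I = 8 441 732 mm⁴.

I_xx ≈ 8.44 × 10⁶ mm⁴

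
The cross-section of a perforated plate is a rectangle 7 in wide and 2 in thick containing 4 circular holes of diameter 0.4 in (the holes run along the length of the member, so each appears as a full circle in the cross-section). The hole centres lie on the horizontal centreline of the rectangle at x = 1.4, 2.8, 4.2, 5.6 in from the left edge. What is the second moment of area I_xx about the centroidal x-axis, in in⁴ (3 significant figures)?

I_xx ≈ 4.66 in⁴

Split into non-overlapping primitives; take the origin at the lower-left of the bounding box.
Plate: 7 × 2, A = 14 in², y = 1 in, Ī = 4.6667 in⁴.
Hole 1 (subtracted): ⌀0.4, A = 0.12566 in², y = 1 in, Ī = 0.0012566 in⁴.
Hole 2 (subtracted): ⌀0.4, A = 0.12566 in², y = 1 in, Ī = 0.0012566 in⁴.
Hole 3 (subtracted): ⌀0.4, A = 0.12566 in², y = 1 in, Ī = 0.0012566 in⁴.
Hole 4 (subtracted): ⌀0.4, A = 0.12566 in², y = 1 in, Ī = 0.0012566 in⁴.
By symmetry the centroid is at mid-height, ȳ = 1 in.
All pieces are centred on the centroidal x-axis, so I = ΣĪ (holes subtracted) = 4.6616 in⁴.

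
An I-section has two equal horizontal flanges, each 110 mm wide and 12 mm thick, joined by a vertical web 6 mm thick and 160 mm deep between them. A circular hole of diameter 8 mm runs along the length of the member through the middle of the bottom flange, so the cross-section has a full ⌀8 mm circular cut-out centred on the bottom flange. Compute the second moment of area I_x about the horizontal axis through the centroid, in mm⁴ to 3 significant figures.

Split into non-overlapping primitives; take the origin at the lower-left of the bounding box.
Bottom flange: 110 × 12, A = 1 320 mm², y = 6 mm, Ī = 15 840 mm⁴.
Web: 6 × 160, A = 960 mm², y = 92 mm, Ī = 2 048 000 mm⁴.
Top flange: 110 × 12, A = 1 320 mm², y = 178 mm, Ī = 15 840 mm⁴.
Hole (subtracted): ⌀8, A = 50.265 mm², y = 6 mm, Ī = 201.06 mm⁴.
Centroid: ȳ = ΣA·y / ΣA = 93.218 mm.
Transfer each piece to the horizontal axis through the centroid using Ī + A·d² with d = y − 93.218:
  bottom flange: d = -87.218 mm → contributes +10 057 005 mm⁴
  web: d = -1.2178 mm → contributes +2 049 424 mm⁴
  top flange: d = 84.782 mm → contributes +9 504 031 mm⁴
  hole: d = -87.218 mm → contributes −382 568 mm⁴
Total I = 21 227 891 mm⁴.

I_x ≈ 2.12 × 10⁷ mm⁴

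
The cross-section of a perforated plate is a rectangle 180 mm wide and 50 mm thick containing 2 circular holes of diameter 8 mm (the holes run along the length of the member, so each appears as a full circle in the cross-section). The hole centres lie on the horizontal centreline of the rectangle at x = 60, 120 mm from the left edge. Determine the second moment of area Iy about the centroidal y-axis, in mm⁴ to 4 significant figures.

Break the section into simple shapes (no overlaps), measuring from the bottom-left corner of the bounding box.
Plate: 180 × 50, A = 9 000 mm², x = 90 mm, Ī = 24 300 000 mm⁴.
Hole 1 (subtracted): ⌀8, A = 50.2655 mm², x = 60 mm, Ī = 201.062 mm⁴.
Hole 2 (subtracted): ⌀8, A = 50.2655 mm², x = 120 mm, Ī = 201.062 mm⁴.
By symmetry the centroid is at mid-width, x̄ = 90 mm.
Transfer each piece to the centroidal y-axis using Ī + A·d² with d = x − 90:
  plate: d = 0 mm → contributes +24 300 000 mm⁴
  hole 1: d = -30 mm → contributes −45 440 mm⁴
  hole 2: d = 30 mm → contributes −45 440 mm⁴
Total I = 24 209 120 mm⁴.

Iy ≈ 2.421 × 10⁷ mm⁴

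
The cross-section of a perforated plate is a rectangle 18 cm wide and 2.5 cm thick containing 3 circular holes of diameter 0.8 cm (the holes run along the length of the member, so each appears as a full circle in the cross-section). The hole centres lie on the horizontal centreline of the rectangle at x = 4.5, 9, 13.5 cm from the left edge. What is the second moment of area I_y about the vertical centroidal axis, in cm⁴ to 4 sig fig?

Treat the section as a set of non-overlapping primitives; coordinates are from the bounding-box lower-left.
Plate: 18 × 2.5, A = 45 cm², x = 9 cm, Ī = 1 215 cm⁴.
Hole 1 (subtracted): ⌀0.8, A = 0.502655 cm², x = 4.5 cm, Ī = 0.0201062 cm⁴.
Hole 2 (subtracted): ⌀0.8, A = 0.502655 cm², x = 9 cm, Ī = 0.0201062 cm⁴.
Hole 3 (subtracted): ⌀0.8, A = 0.502655 cm², x = 13.5 cm, Ī = 0.0201062 cm⁴.
By symmetry the centroid is at mid-width, x̄ = 9 cm.
Transfer each piece to the vertical centroidal axis using Ī + A·d² with d = x − 9:
  plate: d = 0 cm → contributes +1 215 cm⁴
  hole 1: d = -4.5 cm → contributes −10.1989 cm⁴
  hole 2: d = 0 cm → contributes −0.0201062 cm⁴
  hole 3: d = 4.5 cm → contributes −10.1989 cm⁴
Total I = 1194.58 cm⁴.

I_y ≈ 1195 cm⁴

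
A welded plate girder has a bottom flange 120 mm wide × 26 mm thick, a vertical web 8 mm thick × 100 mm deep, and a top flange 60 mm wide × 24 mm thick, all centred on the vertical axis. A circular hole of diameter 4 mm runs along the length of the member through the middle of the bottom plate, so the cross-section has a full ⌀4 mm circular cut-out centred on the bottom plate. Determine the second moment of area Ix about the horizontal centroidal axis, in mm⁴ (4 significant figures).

Ix ≈ 1.666 × 10⁷ mm⁴

Decompose the section into non-overlapping parts with the origin at the bottom-left of its bounding rectangle.
Bottom plate: 120 × 26, A = 3 120 mm², y = 13 mm, Ī = 175 760 mm⁴.
Web plate: 8 × 100, A = 800 mm², y = 76 mm, Ī = 666 667 mm⁴.
Top plate: 60 × 24, A = 1 440 mm², y = 138 mm, Ī = 69 120 mm⁴.
Hole (subtracted): ⌀4, A = 12.5664 mm², y = 13 mm, Ī = 12.5664 mm⁴.
Centroid: ȳ = ΣA·y / ΣA = 56.0861 mm.
Transfer each piece to the horizontal centroidal axis using Ī + A·d² with d = y − 56.0861:
  bottom plate: d = -43.0861 mm → contributes +5 967 762 mm⁴
  web plate: d = 19.9139 mm → contributes +983 918 mm⁴
  top plate: d = 81.9139 mm → contributes +9 731 360 mm⁴
  hole: d = -43.0861 mm → contributes −23340.9 mm⁴
Total I = 16 659 699 mm⁴.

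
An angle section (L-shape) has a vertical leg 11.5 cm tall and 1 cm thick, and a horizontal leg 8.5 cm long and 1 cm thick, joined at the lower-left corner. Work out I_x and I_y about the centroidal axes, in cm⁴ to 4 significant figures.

I_x ≈ 252.5 cm⁴, I_y ≈ 118.1 cm⁴

Treat the section as a set of non-overlapping primitives; coordinates are from the bounding-box lower-left.
Vertical leg: 1 × 11.5, A = 11.5 cm², y = 5.75 cm, Ī = 126.74 cm⁴.
Horizontal leg (remainder): 7.5 × 1, A = 7.5 cm², y = 0.5 cm, Ī = 0.625 cm⁴.
Centroid: ȳ = ΣA·y / ΣA = 3.67763 cm.
Transfer each piece to the centroidal x-axis using Ī + A·d² with d = y − 3.67763:
  vertical leg: d = 2.07237 cm → contributes +176.129 cm⁴
  horizontal leg (remainder): d = -3.17763 cm → contributes +76.3551 cm⁴
Total I = 252.484 cm⁴.
For the y-axis: x̄ = 2.17763 cm.
Repeating about the centroidal y-axis gives I_y = 118.109 cm⁴.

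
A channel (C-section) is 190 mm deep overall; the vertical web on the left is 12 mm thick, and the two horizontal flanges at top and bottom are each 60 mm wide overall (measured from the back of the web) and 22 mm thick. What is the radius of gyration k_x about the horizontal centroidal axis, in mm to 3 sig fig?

Break the section into simple shapes (no overlaps), measuring from the bottom-left corner of the bounding box.
Web: 12 × 190, A = 2 280 mm², y = 95 mm, Ī = 6 859 000 mm⁴.
Top flange (beyond web): 48 × 22, A = 1 056 mm², y = 179 mm, Ī = 42 592 mm⁴.
Bottom flange (beyond web): 48 × 22, A = 1 056 mm², y = 11 mm, Ī = 42 592 mm⁴.
By symmetry the centroid is at mid-height, ȳ = 95 mm.
Transfer each piece to the horizontal centroidal axis using Ī + A·d² with d = y − 95:
  web: d = 0 mm → contributes +6 859 000 mm⁴
  top flange (beyond web): d = 84 mm → contributes +7 493 728 mm⁴
  bottom flange (beyond web): d = -84 mm → contributes +7 493 728 mm⁴
Total I = 21 846 456 mm⁴.
Radius of gyration: k = √(I/A) = √(21 846 456 / 4 392) = 70.528 mm.

k_x ≈ 70.5 mm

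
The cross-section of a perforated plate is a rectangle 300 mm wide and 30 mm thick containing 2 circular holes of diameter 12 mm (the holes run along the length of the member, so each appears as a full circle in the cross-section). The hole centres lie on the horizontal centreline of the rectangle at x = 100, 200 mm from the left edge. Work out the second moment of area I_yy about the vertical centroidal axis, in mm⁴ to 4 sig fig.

I_yy ≈ 6.693 × 10⁷ mm⁴

Decompose the section into non-overlapping parts with the origin at the bottom-left of its bounding rectangle.
Plate: 300 × 30, A = 9 000 mm², x = 150 mm, Ī = 67 500 000 mm⁴.
Hole 1 (subtracted): ⌀12, A = 113.097 mm², x = 100 mm, Ī = 1017.88 mm⁴.
Hole 2 (subtracted): ⌀12, A = 113.097 mm², x = 200 mm, Ī = 1017.88 mm⁴.
By symmetry the centroid is at mid-width, x̄ = 150 mm.
Transfer each piece to the vertical centroidal axis using Ī + A·d² with d = x − 150:
  plate: d = 0 mm → contributes +67 500 000 mm⁴
  hole 1: d = -50 mm → contributes −283 761 mm⁴
  hole 2: d = 50 mm → contributes −283 761 mm⁴
Total I = 66 932 478 mm⁴.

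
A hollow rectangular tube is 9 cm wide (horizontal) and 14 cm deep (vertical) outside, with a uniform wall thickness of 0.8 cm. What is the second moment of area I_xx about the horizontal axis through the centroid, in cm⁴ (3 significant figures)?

Treat the section as a set of non-overlapping primitives; coordinates are from the bounding-box lower-left.
Outer rectangle: 9 × 14, A = 126 cm², y = 7 cm, Ī = 2 058 cm⁴.
Inner void (subtracted): 7.4 × 12.4, A = 91.76 cm², y = 7 cm, Ī = 1175.8 cm⁴.
By symmetry the centroid is at mid-height, ȳ = 7 cm.
All pieces are centred on the horizontal axis through the centroid, so I = ΣĪ (holes subtracted) = 882.25 cm⁴.

I_xx ≈ 882 cm⁴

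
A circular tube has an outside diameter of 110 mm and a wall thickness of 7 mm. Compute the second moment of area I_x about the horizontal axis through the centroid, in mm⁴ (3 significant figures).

Decompose the section into non-overlapping parts with the origin at the bottom-left of its bounding rectangle.
Outer circle: ⌀110, A = 9503.3 mm², y = 55 mm, Ī = 7 186 884 mm⁴.
Bore (subtracted): ⌀96, A = 7238.2 mm², y = 55 mm, Ī = 4 169 220 mm⁴.
By symmetry the centroid is at mid-height, ȳ = 55 mm.
All pieces are centred on the horizontal axis through the centroid, so I = ΣĪ (holes subtracted) = 3 017 664 mm⁴.

I_x ≈ 3.02 × 10⁶ mm⁴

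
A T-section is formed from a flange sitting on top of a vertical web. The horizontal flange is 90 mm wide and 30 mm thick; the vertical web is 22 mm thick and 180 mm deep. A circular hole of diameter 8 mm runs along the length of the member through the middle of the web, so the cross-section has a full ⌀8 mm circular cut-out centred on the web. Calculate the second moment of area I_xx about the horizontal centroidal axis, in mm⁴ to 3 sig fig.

Split into non-overlapping primitives; take the origin at the lower-left of the bounding box.
Flange: 90 × 30, A = 2 700 mm², y = 195 mm, Ī = 202 500 mm⁴.
Web: 22 × 180, A = 3 960 mm², y = 90 mm, Ī = 10 692 000 mm⁴.
Hole (subtracted): ⌀8, A = 50.265 mm², y = 90 mm, Ī = 201.06 mm⁴.
Centroid: ȳ = ΣA·y / ΣA = 132.89 mm.
Transfer each piece to the horizontal centroidal axis using Ī + A·d² with d = y − 132.89:
  flange: d = 62.109 mm → contributes +10 617 730 mm⁴
  web: d = -42.891 mm → contributes +17 977 062 mm⁴
  hole: d = -42.891 mm → contributes −92 673 mm⁴
Total I = 28 502 120 mm⁴.

I_xx ≈ 2.85 × 10⁷ mm⁴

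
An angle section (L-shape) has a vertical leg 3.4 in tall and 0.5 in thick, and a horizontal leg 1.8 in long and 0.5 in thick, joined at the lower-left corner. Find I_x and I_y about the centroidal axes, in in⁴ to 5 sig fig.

Decompose the section into non-overlapping parts with the origin at the bottom-left of its bounding rectangle.
Vertical leg: 0.5 × 3.4, A = 1.7 in², y = 1.7 in, Ī = 1.637667 in⁴.
Horizontal leg (remainder): 1.3 × 0.5, A = 0.65 in², y = 0.25 in, Ī = 0.01354167 in⁴.
Centroid: ȳ = ΣA·y / ΣA = 1.298936 in.
Transfer each piece to the centroidal x-axis using Ī + A·d² with d = y − 1.298936:
  vertical leg: d = 0.4010638 in → contributes +1.911115 in⁴
  horizontal leg (remainder): d = -1.048936 in → contributes +0.7287153 in⁴
Total I = 2.639831 in⁴.
For the y-axis: x̄ = 0.4989362 in.
Repeating about the centroidal y-axis gives I_y = 0.5078307 in⁴.

I_x ≈ 2.6398 in⁴, I_y ≈ 0.50783 in⁴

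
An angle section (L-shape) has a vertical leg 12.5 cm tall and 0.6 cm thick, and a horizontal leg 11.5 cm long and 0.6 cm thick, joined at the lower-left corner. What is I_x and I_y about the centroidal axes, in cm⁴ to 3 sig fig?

I_x ≈ 222 cm⁴, I_y ≈ 180 cm⁴

Treat the section as a set of non-overlapping primitives; coordinates are from the bounding-box lower-left.
Vertical leg: 0.6 × 12.5, A = 7.5 cm², y = 6.25 cm, Ī = 97.656 cm⁴.
Horizontal leg (remainder): 10.9 × 0.6, A = 6.54 cm², y = 0.3 cm, Ī = 0.1962 cm⁴.
Centroid: ȳ = ΣA·y / ΣA = 3.4784 cm.
Transfer each piece to the centroidal x-axis using Ī + A·d² with d = y − 3.4784:
  vertical leg: d = 2.7716 cm → contributes +155.27 cm⁴
  horizontal leg (remainder): d = -3.1784 cm → contributes +66.266 cm⁴
Total I = 221.53 cm⁴.
For the y-axis: x̄ = 2.9784 cm.
Repeating about the centroidal y-axis gives I_y = 180.48 cm⁴.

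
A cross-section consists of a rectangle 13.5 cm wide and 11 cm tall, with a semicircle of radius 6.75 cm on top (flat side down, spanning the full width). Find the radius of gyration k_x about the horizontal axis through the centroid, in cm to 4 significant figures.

k_x ≈ 4.816 cm

Split into non-overlapping primitives; take the origin at the lower-left of the bounding box.
Rectangular body: 13.5 × 11, A = 148.5 cm², y = 5.5 cm, Ī = 1497.38 cm⁴.
Semicircular cap: semicircle r = 6.75, A = 71.5694 cm², y = 13.8648 cm, Ī = 227.849 cm⁴.
Centroid: ȳ = ΣA·y / ΣA = 8.22034 cm.
Transfer each piece to the horizontal axis through the centroid using Ī + A·d² with d = y − 8.22034:
  rectangular body: d = -2.72034 cm → contributes +2596.31 cm⁴
  semicircular cap: d = 5.64445 cm → contributes +2508.04 cm⁴
Total I = 5104.35 cm⁴.
Radius of gyration: k = √(I/A) = √(5104.35 / 220.069) = 4.81604 cm.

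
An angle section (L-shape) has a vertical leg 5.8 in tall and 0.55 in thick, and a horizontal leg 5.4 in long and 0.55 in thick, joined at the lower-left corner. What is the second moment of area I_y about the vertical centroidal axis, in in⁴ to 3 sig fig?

I_y ≈ 15.9 in⁴

Break the section into simple shapes (no overlaps), measuring from the bottom-left corner of the bounding box.
Vertical leg: 0.55 × 5.8, A = 3.19 in², x = 0.275 in, Ī = 0.080415 in⁴.
Horizontal leg (remainder): 4.85 × 0.55, A = 2.6675 in², x = 2.975 in, Ī = 5.2289 in⁴.
Centroid: x̄ = ΣA·x / ΣA = 1.5046 in.
Transfer each piece to the vertical centroidal axis using Ī + A·d² with d = x − 1.5046:
  vertical leg: d = -1.2296 in → contributes +4.9033 in⁴
  horizontal leg (remainder): d = 1.4704 in → contributes +10.996 in⁴
Total I = 15.9 in⁴.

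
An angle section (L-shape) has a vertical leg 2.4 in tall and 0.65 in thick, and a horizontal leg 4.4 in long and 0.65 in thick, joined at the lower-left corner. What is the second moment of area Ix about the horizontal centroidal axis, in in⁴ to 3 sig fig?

Ix ≈ 1.56 in⁴

Decompose the section into non-overlapping parts with the origin at the bottom-left of its bounding rectangle.
Vertical leg: 0.65 × 2.4, A = 1.56 in², y = 1.2 in, Ī = 0.7488 in⁴.
Horizontal leg (remainder): 3.75 × 0.65, A = 2.4375 in², y = 0.325 in, Ī = 0.08582 in⁴.
Centroid: ȳ = ΣA·y / ΣA = 0.66646 in.
Transfer each piece to the horizontal centroidal axis using Ī + A·d² with d = y − 0.66646:
  vertical leg: d = 0.53354 in → contributes +1.1929 in⁴
  horizontal leg (remainder): d = -0.34146 in → contributes +0.37003 in⁴
Total I = 1.5629 in⁴.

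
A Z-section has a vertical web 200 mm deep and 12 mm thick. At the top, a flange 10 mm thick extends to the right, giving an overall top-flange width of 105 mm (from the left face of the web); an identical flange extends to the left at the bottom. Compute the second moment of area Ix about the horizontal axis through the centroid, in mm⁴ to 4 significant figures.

Ix ≈ 2.480 × 10⁷ mm⁴

Treat the section as a set of non-overlapping primitives; coordinates are from the bounding-box lower-left.
Web: 12 × 200, A = 2 400 mm², y = 100 mm, Ī = 8 000 000 mm⁴.
Top flange (beyond web): 93 × 10, A = 930 mm², y = 195 mm, Ī = 7 750 mm⁴.
Bottom flange (beyond web): 93 × 10, A = 930 mm², y = 5 mm, Ī = 7 750 mm⁴.
Centroid: ȳ = ΣA·y / ΣA = 100 mm.
Transfer each piece to the horizontal axis through the centroid using Ī + A·d² with d = y − 100:
  web: d = 0 mm → contributes +8 000 000 mm⁴
  top flange (beyond web): d = 95 mm → contributes +8 401 000 mm⁴
  bottom flange (beyond web): d = -95 mm → contributes +8 401 000 mm⁴
Total I = 24 802 000 mm⁴.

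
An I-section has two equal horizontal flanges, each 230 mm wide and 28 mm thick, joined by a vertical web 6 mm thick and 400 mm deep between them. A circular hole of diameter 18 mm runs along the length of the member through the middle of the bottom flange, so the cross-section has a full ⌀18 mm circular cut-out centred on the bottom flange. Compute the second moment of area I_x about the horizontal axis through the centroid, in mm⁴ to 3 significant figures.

I_x ≈ 6.11 × 10⁸ mm⁴

Break the section into simple shapes (no overlaps), measuring from the bottom-left corner of the bounding box.
Bottom flange: 230 × 28, A = 6 440 mm², y = 14 mm, Ī = 420 747 mm⁴.
Web: 6 × 400, A = 2 400 mm², y = 228 mm, Ī = 32 000 000 mm⁴.
Top flange: 230 × 28, A = 6 440 mm², y = 442 mm, Ī = 420 747 mm⁴.
Hole (subtracted): ⌀18, A = 254.47 mm², y = 14 mm, Ī = 5 153 mm⁴.
Centroid: ȳ = ΣA·y / ΣA = 231.62 mm.
Transfer each piece to the horizontal axis through the centroid using Ī + A·d² with d = y − 231.62:
  bottom flange: d = -217.62 mm → contributes +305 421 186 mm⁴
  web: d = -3.6243 mm → contributes +32 031 525 mm⁴
  top flange: d = 210.38 mm → contributes +285 441 969 mm⁴
  hole: d = -217.62 mm → contributes −12 056 886 mm⁴
Total I = 610 837 794 mm⁴.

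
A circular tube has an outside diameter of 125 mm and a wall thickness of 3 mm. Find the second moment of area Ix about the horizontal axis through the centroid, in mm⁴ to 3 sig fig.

Treat the section as a set of non-overlapping primitives; coordinates are from the bounding-box lower-left.
Outer circle: ⌀125, A = 12 272 mm², y = 62.5 mm, Ī = 11 984 225 mm⁴.
Bore (subtracted): ⌀119, A = 11 122 mm², y = 62.5 mm, Ī = 9 843 686 mm⁴.
By symmetry the centroid is at mid-height, ȳ = 62.5 mm.
All pieces are centred on the horizontal axis through the centroid, so I = ΣĪ (holes subtracted) = 2 140 539 mm⁴.

Ix ≈ 2.14 × 10⁶ mm⁴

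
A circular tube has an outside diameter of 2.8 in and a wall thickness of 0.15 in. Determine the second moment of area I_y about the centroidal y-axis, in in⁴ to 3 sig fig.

I_y ≈ 1.10 in⁴

Decompose the section into non-overlapping parts with the origin at the bottom-left of its bounding rectangle.
Outer circle: ⌀2.8, A = 6.1575 in², x = 1.4 in, Ī = 3.0172 in⁴.
Bore (subtracted): ⌀2.5, A = 4.9087 in², x = 1.4 in, Ī = 1.9175 in⁴.
By symmetry the centroid is at mid-width, x̄ = 1.4 in.
All pieces are centred on the centroidal y-axis, so I = ΣĪ (holes subtracted) = 1.0997 in⁴.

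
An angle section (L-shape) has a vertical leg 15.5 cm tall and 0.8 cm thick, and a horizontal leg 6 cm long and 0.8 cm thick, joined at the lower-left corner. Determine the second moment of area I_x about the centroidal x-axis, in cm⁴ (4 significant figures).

I_x ≈ 416.8 cm⁴

Break the section into simple shapes (no overlaps), measuring from the bottom-left corner of the bounding box.
Vertical leg: 0.8 × 15.5, A = 12.4 cm², y = 7.75 cm, Ī = 248.258 cm⁴.
Horizontal leg (remainder): 5.2 × 0.8, A = 4.16 cm², y = 0.4 cm, Ī = 0.221867 cm⁴.
Centroid: ȳ = ΣA·y / ΣA = 5.90362 cm.
Transfer each piece to the centroidal x-axis using Ī + A·d² with d = y − 5.90362:
  vertical leg: d = 1.84638 cm → contributes +290.531 cm⁴
  horizontal leg (remainder): d = -5.50362 cm → contributes +126.228 cm⁴
Total I = 416.759 cm⁴.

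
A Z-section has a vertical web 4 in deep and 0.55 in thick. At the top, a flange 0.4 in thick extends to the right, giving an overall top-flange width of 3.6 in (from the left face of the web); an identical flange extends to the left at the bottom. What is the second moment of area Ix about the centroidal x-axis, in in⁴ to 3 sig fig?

Ix ≈ 10.9 in⁴

Break the section into simple shapes (no overlaps), measuring from the bottom-left corner of the bounding box.
Web: 0.55 × 4, A = 2.2 in², y = 2 in, Ī = 2.9333 in⁴.
Top flange (beyond web): 3.05 × 0.4, A = 1.22 in², y = 3.8 in, Ī = 0.016267 in⁴.
Bottom flange (beyond web): 3.05 × 0.4, A = 1.22 in², y = 0.2 in, Ī = 0.016267 in⁴.
Centroid: ȳ = ΣA·y / ΣA = 2 in.
Transfer each piece to the centroidal x-axis using Ī + A·d² with d = y − 2:
  web: d = 0 in → contributes +2.9333 in⁴
  top flange (beyond web): d = 1.8 in → contributes +3.9691 in⁴
  bottom flange (beyond web): d = -1.8 in → contributes +3.9691 in⁴
Total I = 10.871 in⁴.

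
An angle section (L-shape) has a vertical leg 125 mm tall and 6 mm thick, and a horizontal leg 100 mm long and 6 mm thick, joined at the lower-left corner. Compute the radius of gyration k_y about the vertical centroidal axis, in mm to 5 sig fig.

Break the section into simple shapes (no overlaps), measuring from the bottom-left corner of the bounding box.
Vertical leg: 6 × 125, A = 750 mm², x = 3 mm, Ī = 2 250 mm⁴.
Horizontal leg (remainder): 94 × 6, A = 564 mm², x = 53 mm, Ī = 415 292 mm⁴.
Centroid: x̄ = ΣA·x / ΣA = 24.46119 mm.
Transfer each piece to the vertical centroidal axis using Ī + A·d² with d = x − 24.46119:
  vertical leg: d = -21.46119 mm → contributes +347686.9 mm⁴
  horizontal leg (remainder): d = 28.53881 mm → contributes +874649.6 mm⁴
Total I = 1 222 337 mm⁴.
Radius of gyration: k = √(I/A) = √(1 222 337 / 1 314) = 30.49985 mm.

k_y ≈ 30.500 mm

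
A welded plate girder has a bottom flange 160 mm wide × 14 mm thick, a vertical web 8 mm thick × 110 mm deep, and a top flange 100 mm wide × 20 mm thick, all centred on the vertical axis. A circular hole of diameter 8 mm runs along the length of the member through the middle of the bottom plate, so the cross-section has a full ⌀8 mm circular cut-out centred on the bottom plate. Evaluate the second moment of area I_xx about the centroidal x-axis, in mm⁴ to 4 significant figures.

I_xx ≈ 1.785 × 10⁷ mm⁴

Treat the section as a set of non-overlapping primitives; coordinates are from the bounding-box lower-left.
Bottom plate: 160 × 14, A = 2 240 mm², y = 7 mm, Ī = 36586.7 mm⁴.
Web plate: 8 × 110, A = 880 mm², y = 69 mm, Ī = 887 333 mm⁴.
Top plate: 100 × 20, A = 2 000 mm², y = 134 mm, Ī = 66666.7 mm⁴.
Hole (subtracted): ⌀8, A = 50.2655 mm², y = 7 mm, Ī = 201.062 mm⁴.
Centroid: ȳ = ΣA·y / ΣA = 67.8631 mm.
Transfer each piece to the centroidal x-axis using Ī + A·d² with d = y − 67.8631:
  bottom plate: d = -60.8631 mm → contributes +8 334 270 mm⁴
  web plate: d = 1.13685 mm → contributes +888 471 mm⁴
  top plate: d = 66.1369 mm → contributes +8 814 833 mm⁴
  hole: d = -60.8631 mm → contributes −186 401 mm⁴
Total I = 17 851 173 mm⁴.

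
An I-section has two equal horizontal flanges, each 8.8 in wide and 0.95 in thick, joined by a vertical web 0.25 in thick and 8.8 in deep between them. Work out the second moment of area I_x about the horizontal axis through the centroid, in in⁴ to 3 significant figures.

I_x ≈ 413 in⁴

Decompose the section into non-overlapping parts with the origin at the bottom-left of its bounding rectangle.
Bottom flange: 8.8 × 0.95, A = 8.36 in², y = 0.475 in, Ī = 0.62874 in⁴.
Web: 0.25 × 8.8, A = 2.2 in², y = 5.35 in, Ī = 14.197 in⁴.
Top flange: 8.8 × 0.95, A = 8.36 in², y = 10.225 in, Ī = 0.62874 in⁴.
By symmetry the centroid is at mid-height, ȳ = 5.35 in.
Transfer each piece to the horizontal axis through the centroid using Ī + A·d² with d = y − 5.35:
  bottom flange: d = -4.875 in → contributes +199.31 in⁴
  web: d = 0 in → contributes +14.197 in⁴
  top flange: d = 4.875 in → contributes +199.31 in⁴
Total I = 412.82 in⁴.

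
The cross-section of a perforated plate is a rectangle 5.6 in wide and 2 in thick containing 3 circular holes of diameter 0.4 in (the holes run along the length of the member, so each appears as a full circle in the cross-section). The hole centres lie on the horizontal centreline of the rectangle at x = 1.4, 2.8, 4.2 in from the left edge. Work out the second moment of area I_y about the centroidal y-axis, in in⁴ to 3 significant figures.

I_y ≈ 28.8 in⁴

Decompose the section into non-overlapping parts with the origin at the bottom-left of its bounding rectangle.
Plate: 5.6 × 2, A = 11.2 in², x = 2.8 in, Ī = 29.269 in⁴.
Hole 1 (subtracted): ⌀0.4, A = 0.12566 in², x = 1.4 in, Ī = 0.0012566 in⁴.
Hole 2 (subtracted): ⌀0.4, A = 0.12566 in², x = 2.8 in, Ī = 0.0012566 in⁴.
Hole 3 (subtracted): ⌀0.4, A = 0.12566 in², x = 4.2 in, Ī = 0.0012566 in⁴.
By symmetry the centroid is at mid-width, x̄ = 2.8 in.
Transfer each piece to the centroidal y-axis using Ī + A·d² with d = x − 2.8:
  plate: d = 0 in → contributes +29.269 in⁴
  hole 1: d = -1.4 in → contributes −0.24756 in⁴
  hole 2: d = 0 in → contributes −0.0012566 in⁴
  hole 3: d = 1.4 in → contributes −0.24756 in⁴
Total I = 28.773 in⁴.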